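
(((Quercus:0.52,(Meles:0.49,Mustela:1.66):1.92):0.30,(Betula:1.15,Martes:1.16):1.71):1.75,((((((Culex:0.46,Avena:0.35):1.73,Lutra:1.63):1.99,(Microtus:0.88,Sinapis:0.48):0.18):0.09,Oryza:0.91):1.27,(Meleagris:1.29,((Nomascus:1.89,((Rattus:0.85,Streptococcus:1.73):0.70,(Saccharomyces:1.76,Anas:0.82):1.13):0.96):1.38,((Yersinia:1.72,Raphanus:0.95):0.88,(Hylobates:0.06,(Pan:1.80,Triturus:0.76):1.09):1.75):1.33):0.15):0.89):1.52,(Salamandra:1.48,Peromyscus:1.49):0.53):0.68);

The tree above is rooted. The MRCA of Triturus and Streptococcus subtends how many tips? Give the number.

The MRCA of Triturus and Streptococcus is the node subtending ((Nomascus,((Rattus,Streptococcus),(Saccharomyces,Anas))),((Yersinia,Raphanus),(Hylobates,(Pan,Triturus)))).
That clade contains 10 terminal taxa: Anas, Hylobates, Nomascus, Pan, Raphanus, Rattus, Saccharomyces, Streptococcus, Triturus, Yersinia.

10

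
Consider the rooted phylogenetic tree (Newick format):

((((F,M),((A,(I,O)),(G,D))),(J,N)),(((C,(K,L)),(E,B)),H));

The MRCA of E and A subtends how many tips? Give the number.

15

The MRCA of E and A is the root, so the clade is the entire tree.
That clade contains 15 terminal taxa: A, B, C, D, E, F, G, H, I, J, K, L, M, N, O.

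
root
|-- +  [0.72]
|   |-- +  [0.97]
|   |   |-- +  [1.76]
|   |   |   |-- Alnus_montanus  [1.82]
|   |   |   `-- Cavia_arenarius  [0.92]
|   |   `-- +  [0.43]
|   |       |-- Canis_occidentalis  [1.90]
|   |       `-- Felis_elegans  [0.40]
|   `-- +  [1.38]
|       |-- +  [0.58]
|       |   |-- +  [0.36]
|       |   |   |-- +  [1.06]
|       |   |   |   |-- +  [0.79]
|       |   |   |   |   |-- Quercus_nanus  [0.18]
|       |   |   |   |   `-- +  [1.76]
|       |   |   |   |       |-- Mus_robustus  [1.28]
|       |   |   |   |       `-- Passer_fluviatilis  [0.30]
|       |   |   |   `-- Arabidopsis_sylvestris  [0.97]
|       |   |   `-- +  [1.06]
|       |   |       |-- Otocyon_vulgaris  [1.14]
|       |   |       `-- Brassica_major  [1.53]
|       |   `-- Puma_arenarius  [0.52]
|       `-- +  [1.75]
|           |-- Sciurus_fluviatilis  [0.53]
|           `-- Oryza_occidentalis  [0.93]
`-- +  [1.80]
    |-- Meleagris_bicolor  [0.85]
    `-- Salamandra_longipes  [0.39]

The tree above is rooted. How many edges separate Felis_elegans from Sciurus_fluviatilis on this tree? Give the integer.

The MRCA of Felis_elegans and Sciurus_fluviatilis is the node subtending (((Alnus_montanus,Cavia_arenarius),(Canis_occidentalis,Felis_elegans)),(((((Quercus_nanus,(Mus_robustus,Passer_fluviatilis)),Arabidopsis_sylvestris),(Otocyon_vulgaris,Brassica_major)),Puma_arenarius),(Sciurus_fluviatilis,Oryza_occidentalis))).
From Felis_elegans up to that node: 3 branches. From Sciurus_fluviatilis up to the same node: 3 branches. Total: 3 + 3 = 6.

6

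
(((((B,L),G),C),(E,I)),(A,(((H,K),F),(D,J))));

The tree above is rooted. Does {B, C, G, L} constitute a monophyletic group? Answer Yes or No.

Yes

The most recent common ancestor of these taxa subtends (((B,L),G),C).
That clade has exactly 4 tips — every listed taxon and nothing else — so the group is monophyletic.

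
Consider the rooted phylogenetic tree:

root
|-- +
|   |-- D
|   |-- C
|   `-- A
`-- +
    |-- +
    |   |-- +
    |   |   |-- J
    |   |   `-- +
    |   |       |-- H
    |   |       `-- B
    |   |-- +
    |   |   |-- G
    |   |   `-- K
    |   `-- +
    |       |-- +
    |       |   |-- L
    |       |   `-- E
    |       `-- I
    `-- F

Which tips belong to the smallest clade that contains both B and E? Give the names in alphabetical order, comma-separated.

B, E, G, H, I, J, K, L

Tracing B: it sits inside (H,B).
Tracing E: it sits inside (L,E).
The smallest clade enclosing both is ((J,(H,B)),(G,K),((L,E),I)); the answer is its 8 terminal taxa in alphabetical order.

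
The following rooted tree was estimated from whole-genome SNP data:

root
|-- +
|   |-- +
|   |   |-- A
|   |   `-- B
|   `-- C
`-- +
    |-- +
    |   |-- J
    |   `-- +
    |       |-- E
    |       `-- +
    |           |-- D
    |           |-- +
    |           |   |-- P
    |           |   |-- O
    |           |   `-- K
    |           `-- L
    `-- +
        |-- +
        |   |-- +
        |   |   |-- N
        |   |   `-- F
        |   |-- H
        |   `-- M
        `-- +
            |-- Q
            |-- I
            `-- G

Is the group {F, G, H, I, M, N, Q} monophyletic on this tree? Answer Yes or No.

The most recent common ancestor of these taxa subtends (((N,F),H,M),(Q,I,G)).
That clade has exactly 7 tips — every listed taxon and nothing else — so the group is monophyletic.

Yes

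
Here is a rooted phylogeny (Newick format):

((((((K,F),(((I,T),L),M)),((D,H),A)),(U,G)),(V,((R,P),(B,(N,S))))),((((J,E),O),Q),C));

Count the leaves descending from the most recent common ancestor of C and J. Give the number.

5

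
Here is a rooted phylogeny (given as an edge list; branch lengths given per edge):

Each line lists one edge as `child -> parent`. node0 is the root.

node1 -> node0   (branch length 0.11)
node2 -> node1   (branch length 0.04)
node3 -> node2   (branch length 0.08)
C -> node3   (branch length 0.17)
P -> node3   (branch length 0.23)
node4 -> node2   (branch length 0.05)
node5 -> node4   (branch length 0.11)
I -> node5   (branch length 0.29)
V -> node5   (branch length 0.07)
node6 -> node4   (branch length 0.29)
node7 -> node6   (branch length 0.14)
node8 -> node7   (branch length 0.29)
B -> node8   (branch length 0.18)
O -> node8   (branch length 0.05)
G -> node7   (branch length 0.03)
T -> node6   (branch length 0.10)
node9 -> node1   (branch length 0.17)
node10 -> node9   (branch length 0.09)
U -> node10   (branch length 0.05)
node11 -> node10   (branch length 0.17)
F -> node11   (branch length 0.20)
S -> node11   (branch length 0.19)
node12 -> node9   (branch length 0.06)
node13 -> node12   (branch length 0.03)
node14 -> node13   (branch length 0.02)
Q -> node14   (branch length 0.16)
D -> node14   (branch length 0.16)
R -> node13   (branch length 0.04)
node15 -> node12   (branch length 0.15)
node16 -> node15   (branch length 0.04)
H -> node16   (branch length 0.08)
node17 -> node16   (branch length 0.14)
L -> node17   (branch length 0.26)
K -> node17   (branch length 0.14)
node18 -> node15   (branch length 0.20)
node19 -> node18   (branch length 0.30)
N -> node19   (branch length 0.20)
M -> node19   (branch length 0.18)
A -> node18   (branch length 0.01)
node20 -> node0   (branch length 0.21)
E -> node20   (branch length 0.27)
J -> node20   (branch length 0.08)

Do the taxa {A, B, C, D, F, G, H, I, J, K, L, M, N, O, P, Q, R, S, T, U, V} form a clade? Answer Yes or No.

No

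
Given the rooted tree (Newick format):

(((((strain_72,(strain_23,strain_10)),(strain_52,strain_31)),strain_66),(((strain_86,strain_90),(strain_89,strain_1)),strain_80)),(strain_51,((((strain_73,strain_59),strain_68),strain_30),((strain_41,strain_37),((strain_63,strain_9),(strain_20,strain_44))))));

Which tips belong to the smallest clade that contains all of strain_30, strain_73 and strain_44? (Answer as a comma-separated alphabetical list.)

strain_20, strain_30, strain_37, strain_41, strain_44, strain_59, strain_63, strain_68, strain_73, strain_9

Tracing strain_30: it sits inside (((strain_73,strain_59),strain_68),strain_30).
Tracing strain_73: it sits inside (strain_73,strain_59).
Tracing strain_44: it sits inside (strain_20,strain_44).
The smallest clade enclosing all 3 is ((((strain_73,strain_59),strain_68),strain_30),((strain_41,strain_37),((strain_63,strain_9),(strain_20,strain_44)))); the answer is its 10 terminal taxa in alphabetical order.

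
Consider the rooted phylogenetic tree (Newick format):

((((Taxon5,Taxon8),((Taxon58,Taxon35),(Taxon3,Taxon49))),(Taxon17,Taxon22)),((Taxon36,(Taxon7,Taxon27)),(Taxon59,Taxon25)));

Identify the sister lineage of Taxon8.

Taxon8 attaches to the tree at the node subtending (Taxon5,Taxon8).
The other lineage descending from that same node — the sister group — is the single tip Taxon5.

Taxon5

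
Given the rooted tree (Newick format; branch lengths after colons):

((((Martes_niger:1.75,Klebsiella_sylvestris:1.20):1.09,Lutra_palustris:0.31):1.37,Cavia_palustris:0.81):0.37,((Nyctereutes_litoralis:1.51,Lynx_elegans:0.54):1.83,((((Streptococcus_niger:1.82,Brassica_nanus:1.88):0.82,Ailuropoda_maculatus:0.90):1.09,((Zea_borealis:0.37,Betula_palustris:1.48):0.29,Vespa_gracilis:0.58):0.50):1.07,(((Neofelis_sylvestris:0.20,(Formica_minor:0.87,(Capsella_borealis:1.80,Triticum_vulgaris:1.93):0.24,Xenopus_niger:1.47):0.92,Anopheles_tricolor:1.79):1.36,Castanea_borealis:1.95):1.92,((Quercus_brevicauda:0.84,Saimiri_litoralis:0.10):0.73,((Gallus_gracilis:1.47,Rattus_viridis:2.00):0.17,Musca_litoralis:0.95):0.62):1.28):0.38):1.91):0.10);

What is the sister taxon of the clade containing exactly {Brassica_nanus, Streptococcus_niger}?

The clade containing exactly {Brassica_nanus, Streptococcus_niger} attaches to the tree at the node subtending ((Streptococcus_niger,Brassica_nanus),Ailuropoda_maculatus).
The other lineage descending from that same node — the sister group — is the single tip Ailuropoda_maculatus.

Ailuropoda_maculatus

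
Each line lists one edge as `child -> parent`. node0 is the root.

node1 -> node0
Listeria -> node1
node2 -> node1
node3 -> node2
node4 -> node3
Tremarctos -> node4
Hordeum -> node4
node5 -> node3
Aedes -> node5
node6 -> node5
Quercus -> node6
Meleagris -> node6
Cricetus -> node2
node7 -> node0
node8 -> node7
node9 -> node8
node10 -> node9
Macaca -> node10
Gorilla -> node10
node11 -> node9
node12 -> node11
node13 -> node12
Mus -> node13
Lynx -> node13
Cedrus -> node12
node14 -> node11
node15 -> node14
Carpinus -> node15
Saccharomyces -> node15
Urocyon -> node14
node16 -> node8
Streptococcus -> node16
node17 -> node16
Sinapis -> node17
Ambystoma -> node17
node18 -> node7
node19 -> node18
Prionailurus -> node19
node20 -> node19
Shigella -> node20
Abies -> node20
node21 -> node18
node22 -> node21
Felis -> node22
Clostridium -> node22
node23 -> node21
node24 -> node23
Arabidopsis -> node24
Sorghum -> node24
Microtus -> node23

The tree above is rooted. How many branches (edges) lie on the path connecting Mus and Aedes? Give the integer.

The MRCA of Mus and Aedes is the root of the tree.
From Mus up to that node: 7 branches. From Aedes up to the same node: 5 branches. Total: 7 + 5 = 12.

12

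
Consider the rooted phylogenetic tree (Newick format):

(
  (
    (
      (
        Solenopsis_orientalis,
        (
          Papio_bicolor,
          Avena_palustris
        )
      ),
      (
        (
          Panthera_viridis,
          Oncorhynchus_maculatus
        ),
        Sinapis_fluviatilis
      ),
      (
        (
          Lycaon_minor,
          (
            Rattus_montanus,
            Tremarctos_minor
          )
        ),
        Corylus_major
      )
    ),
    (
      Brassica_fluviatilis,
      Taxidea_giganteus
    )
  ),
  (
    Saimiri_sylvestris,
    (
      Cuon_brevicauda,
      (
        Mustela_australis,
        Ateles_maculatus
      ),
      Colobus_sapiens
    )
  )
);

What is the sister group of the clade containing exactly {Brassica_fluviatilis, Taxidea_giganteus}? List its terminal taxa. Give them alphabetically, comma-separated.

The clade containing exactly {Brassica_fluviatilis, Taxidea_giganteus} attaches to the tree at the node subtending (((Solenopsis_orientalis,(Papio_bicolor,Avena_palustris)),((Panthera_viridis,Oncorhynchus_maculatus),Sinapis_fluviatilis),((Lycaon_minor,(Rattus_montanus,Tremarctos_minor)),Corylus_major)),(Brassica_fluviatilis,Taxidea_giganteus)).
The other lineage descending from that same node — the sister group — is ((Solenopsis_orientalis,(Papio_bicolor,Avena_palustris)),((Panthera_viridis,Oncorhynchus_maculatus),Sinapis_fluviatilis),((Lycaon_minor,(Rattus_montanus,Tremarctos_minor)),Corylus_major)); its 10 tips in alphabetical order are the answer.

Avena_palustris, Corylus_major, Lycaon_minor, Oncorhynchus_maculatus, Panthera_viridis, Papio_bicolor, Rattus_montanus, Sinapis_fluviatilis, Solenopsis_orientalis, Tremarctos_minor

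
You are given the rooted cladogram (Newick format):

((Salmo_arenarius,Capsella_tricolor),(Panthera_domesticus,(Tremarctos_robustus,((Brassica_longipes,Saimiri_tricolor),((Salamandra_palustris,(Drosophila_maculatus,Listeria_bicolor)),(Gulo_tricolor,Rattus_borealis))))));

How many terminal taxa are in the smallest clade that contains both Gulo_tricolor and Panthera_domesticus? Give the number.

9

The MRCA of Gulo_tricolor and Panthera_domesticus is the node subtending (Panthera_domesticus,(Tremarctos_robustus,((Brassica_longipes,Saimiri_tricolor),((Salamandra_palustris,(Drosophila_maculatus,Listeria_bicolor)),(Gulo_tricolor,Rattus_borealis))))).
That clade contains 9 terminal taxa: Brassica_longipes, Drosophila_maculatus, Gulo_tricolor, Listeria_bicolor, Panthera_domesticus, Rattus_borealis, Saimiri_tricolor, Salamandra_palustris, Tremarctos_robustus.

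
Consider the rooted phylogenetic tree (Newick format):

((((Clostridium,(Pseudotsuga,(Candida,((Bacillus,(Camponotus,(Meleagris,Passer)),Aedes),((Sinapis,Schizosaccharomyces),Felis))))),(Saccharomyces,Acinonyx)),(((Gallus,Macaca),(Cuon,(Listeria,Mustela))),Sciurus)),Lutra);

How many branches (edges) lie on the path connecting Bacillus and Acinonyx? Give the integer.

8

The MRCA of Bacillus and Acinonyx is the node subtending ((Clostridium,(Pseudotsuga,(Candida,((Bacillus,(Camponotus,(Meleagris,Passer)),Aedes),((Sinapis,Schizosaccharomyces),Felis))))),(Saccharomyces,Acinonyx)).
From Bacillus up to that node: 6 branches. From Acinonyx up to the same node: 2 branches. Total: 6 + 2 = 8.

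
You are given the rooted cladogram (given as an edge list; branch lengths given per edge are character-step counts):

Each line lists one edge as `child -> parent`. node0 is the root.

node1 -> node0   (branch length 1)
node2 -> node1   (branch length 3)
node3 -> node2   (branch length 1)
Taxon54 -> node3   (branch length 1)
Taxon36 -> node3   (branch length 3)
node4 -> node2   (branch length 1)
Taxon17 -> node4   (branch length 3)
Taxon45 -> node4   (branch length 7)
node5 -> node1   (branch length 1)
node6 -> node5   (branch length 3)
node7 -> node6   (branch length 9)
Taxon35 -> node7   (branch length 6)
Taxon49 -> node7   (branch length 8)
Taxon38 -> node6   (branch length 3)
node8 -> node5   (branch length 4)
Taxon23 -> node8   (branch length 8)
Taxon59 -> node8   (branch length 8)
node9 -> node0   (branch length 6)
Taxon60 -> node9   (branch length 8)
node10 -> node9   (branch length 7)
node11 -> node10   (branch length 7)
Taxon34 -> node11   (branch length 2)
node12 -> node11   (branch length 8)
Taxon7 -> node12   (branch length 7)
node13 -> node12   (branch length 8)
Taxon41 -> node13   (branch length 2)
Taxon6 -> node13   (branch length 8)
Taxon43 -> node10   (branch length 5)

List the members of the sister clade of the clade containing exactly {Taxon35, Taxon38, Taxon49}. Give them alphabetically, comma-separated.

The clade containing exactly {Taxon35, Taxon38, Taxon49} attaches to the tree at the node subtending (((Taxon35,Taxon49),Taxon38),(Taxon23,Taxon59)).
The other lineage descending from that same node — the sister group — is (Taxon23,Taxon59); its 2 tips in alphabetical order are the answer.

Taxon23, Taxon59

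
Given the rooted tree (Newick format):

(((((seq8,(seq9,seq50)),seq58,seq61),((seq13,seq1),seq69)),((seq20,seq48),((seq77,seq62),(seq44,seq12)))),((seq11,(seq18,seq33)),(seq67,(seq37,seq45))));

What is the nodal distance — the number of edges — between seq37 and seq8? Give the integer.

9

The MRCA of seq37 and seq8 is the root of the tree.
From seq37 up to that node: 4 branches. From seq8 up to the same node: 5 branches. Total: 4 + 5 = 9.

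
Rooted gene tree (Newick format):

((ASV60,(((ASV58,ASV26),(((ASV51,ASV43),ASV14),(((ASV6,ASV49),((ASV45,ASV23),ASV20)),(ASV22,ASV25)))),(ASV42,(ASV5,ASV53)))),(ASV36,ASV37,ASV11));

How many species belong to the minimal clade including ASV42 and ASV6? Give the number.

15

The MRCA of ASV42 and ASV6 is the node subtending (((ASV58,ASV26),(((ASV51,ASV43),ASV14),(((ASV6,ASV49),((ASV45,ASV23),ASV20)),(ASV22,ASV25)))),(ASV42,(ASV5,ASV53))).
That clade contains 15 terminal taxa: ASV14, ASV20, ASV22, ASV23, ASV25, ASV26, ASV42, ASV43, ASV45, ASV49, ASV5, ASV51, ASV53, ASV58, ASV6.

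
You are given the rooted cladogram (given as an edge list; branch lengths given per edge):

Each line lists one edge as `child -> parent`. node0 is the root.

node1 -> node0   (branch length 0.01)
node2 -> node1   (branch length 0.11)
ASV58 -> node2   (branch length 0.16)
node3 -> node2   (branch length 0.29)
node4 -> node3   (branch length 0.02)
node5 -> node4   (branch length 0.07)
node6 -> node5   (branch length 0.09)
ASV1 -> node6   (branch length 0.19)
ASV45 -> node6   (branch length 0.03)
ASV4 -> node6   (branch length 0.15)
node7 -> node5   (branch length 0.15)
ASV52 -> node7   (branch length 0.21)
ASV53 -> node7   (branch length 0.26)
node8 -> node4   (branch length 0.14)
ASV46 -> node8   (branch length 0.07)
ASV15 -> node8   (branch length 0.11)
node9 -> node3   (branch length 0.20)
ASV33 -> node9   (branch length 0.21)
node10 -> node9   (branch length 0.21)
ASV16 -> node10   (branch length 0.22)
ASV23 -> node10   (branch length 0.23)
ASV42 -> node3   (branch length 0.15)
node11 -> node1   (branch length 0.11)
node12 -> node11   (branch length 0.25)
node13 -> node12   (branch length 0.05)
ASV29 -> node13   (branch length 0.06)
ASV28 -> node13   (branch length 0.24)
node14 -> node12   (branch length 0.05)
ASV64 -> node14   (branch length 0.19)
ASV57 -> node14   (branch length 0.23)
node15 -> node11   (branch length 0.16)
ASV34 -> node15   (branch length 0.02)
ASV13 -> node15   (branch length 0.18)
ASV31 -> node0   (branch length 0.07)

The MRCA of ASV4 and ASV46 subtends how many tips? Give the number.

The MRCA of ASV4 and ASV46 is the node subtending (((ASV1,ASV45,ASV4),(ASV52,ASV53)),(ASV46,ASV15)).
That clade contains 7 terminal taxa: ASV1, ASV15, ASV4, ASV45, ASV46, ASV52, ASV53.

7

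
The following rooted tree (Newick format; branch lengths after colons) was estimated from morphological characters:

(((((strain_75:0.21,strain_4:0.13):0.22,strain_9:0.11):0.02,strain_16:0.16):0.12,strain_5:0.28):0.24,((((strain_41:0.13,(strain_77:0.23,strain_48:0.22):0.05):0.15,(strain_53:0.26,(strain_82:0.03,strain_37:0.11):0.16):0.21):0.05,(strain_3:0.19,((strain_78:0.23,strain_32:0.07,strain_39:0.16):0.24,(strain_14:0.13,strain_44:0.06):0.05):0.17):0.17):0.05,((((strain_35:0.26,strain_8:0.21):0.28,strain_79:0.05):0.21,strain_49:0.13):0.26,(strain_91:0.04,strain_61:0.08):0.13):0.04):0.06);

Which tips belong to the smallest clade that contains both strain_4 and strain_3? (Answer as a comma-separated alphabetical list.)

Tracing strain_4: it sits inside (strain_75,strain_4).
Tracing strain_3: it sits inside (strain_3,((strain_78,strain_32,strain_39),(strain_14,strain_44))).
The smallest clade enclosing both is the whole tree (their MRCA is the root), so the answer is all 23 tips in alphabetical order.

strain_14, strain_16, strain_3, strain_32, strain_35, strain_37, strain_39, strain_4, strain_41, strain_44, strain_48, strain_49, strain_5, strain_53, strain_61, strain_75, strain_77, strain_78, strain_79, strain_8, strain_82, strain_9, strain_91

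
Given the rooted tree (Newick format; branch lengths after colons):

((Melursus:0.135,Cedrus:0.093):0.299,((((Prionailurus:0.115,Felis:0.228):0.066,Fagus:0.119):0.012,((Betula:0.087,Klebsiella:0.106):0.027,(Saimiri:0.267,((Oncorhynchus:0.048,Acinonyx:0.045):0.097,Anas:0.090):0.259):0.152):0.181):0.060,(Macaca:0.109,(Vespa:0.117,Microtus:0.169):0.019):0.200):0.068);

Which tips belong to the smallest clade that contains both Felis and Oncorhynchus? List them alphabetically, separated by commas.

Acinonyx, Anas, Betula, Fagus, Felis, Klebsiella, Oncorhynchus, Prionailurus, Saimiri

Tracing Felis: it sits inside (Prionailurus,Felis).
Tracing Oncorhynchus: it sits inside (Oncorhynchus,Acinonyx).
The smallest clade enclosing both is (((Prionailurus,Felis),Fagus),((Betula,Klebsiella),(Saimiri,((Oncorhynchus,Acinonyx),Anas)))); the answer is its 9 terminal taxa in alphabetical order.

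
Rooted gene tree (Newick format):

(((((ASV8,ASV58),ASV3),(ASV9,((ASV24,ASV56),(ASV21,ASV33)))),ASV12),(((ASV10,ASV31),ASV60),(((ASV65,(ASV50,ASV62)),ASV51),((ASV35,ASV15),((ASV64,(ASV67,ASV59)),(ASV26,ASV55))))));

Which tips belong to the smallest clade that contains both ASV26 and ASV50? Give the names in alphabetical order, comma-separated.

Tracing ASV26: it sits inside (ASV26,ASV55).
Tracing ASV50: it sits inside (ASV50,ASV62).
The smallest clade enclosing both is (((ASV65,(ASV50,ASV62)),ASV51),((ASV35,ASV15),((ASV64,(ASV67,ASV59)),(ASV26,ASV55)))); the answer is its 11 terminal taxa in alphabetical order.

ASV15, ASV26, ASV35, ASV50, ASV51, ASV55, ASV59, ASV62, ASV64, ASV65, ASV67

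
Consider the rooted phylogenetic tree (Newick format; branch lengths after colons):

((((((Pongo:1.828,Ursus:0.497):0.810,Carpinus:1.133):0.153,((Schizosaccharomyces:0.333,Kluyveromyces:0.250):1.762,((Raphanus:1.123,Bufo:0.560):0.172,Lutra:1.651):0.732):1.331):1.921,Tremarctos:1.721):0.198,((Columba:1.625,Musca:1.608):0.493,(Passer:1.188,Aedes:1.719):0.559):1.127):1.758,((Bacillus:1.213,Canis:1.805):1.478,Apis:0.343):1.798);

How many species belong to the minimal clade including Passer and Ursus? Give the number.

The MRCA of Passer and Ursus is the node subtending (((((Pongo,Ursus),Carpinus),((Schizosaccharomyces,Kluyveromyces),((Raphanus,Bufo),Lutra))),Tremarctos),((Columba,Musca),(Passer,Aedes))).
That clade contains 13 terminal taxa: Aedes, Bufo, Carpinus, Columba, Kluyveromyces, Lutra, Musca, Passer, Pongo, Raphanus, Schizosaccharomyces, Tremarctos, Ursus.

13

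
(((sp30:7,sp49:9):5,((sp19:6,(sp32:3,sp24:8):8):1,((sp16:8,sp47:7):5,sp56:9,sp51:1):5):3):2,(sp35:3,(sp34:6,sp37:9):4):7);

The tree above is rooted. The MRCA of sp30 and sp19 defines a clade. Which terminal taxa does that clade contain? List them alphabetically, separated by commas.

sp16, sp19, sp24, sp30, sp32, sp47, sp49, sp51, sp56

Tracing sp30: it sits inside (sp30,sp49).
Tracing sp19: it sits inside (sp19,(sp32,sp24)).
The smallest clade enclosing both is ((sp30,sp49),((sp19,(sp32,sp24)),((sp16,sp47),sp56,sp51))); the answer is its 9 terminal taxa in alphabetical order.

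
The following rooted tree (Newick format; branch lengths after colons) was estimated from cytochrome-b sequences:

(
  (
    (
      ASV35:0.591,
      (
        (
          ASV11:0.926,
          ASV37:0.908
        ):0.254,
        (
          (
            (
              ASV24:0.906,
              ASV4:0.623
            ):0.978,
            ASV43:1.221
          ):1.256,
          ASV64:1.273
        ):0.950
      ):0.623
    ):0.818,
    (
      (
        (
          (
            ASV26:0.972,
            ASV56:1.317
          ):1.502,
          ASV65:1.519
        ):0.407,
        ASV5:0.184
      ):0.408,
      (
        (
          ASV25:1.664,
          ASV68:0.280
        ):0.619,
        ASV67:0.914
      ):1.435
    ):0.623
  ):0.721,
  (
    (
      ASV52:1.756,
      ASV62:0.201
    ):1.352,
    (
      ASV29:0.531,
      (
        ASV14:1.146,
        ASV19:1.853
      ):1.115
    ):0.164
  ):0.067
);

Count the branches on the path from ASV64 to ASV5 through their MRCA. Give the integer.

7

The MRCA of ASV64 and ASV5 is the node subtending ((ASV35,((ASV11,ASV37),(((ASV24,ASV4),ASV43),ASV64))),((((ASV26,ASV56),ASV65),ASV5),((ASV25,ASV68),ASV67))).
From ASV64 up to that node: 4 branches. From ASV5 up to the same node: 3 branches. Total: 4 + 3 = 7.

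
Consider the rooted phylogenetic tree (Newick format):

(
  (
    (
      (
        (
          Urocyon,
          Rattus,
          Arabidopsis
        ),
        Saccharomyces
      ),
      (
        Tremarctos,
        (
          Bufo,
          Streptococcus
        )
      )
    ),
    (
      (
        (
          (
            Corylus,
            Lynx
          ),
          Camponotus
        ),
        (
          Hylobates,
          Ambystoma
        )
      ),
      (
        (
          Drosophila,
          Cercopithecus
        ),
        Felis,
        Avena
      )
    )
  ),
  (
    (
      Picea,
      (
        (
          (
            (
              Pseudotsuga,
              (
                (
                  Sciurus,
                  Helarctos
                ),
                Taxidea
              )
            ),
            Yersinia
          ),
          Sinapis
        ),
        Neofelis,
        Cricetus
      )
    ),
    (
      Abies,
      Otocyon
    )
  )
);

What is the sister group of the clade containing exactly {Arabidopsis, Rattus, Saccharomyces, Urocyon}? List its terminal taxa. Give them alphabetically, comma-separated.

Bufo, Streptococcus, Tremarctos

The clade containing exactly {Arabidopsis, Rattus, Saccharomyces, Urocyon} attaches to the tree at the node subtending (((Urocyon,Rattus,Arabidopsis),Saccharomyces),(Tremarctos,(Bufo,Streptococcus))).
The other lineage descending from that same node — the sister group — is (Tremarctos,(Bufo,Streptococcus)); its 3 tips in alphabetical order are the answer.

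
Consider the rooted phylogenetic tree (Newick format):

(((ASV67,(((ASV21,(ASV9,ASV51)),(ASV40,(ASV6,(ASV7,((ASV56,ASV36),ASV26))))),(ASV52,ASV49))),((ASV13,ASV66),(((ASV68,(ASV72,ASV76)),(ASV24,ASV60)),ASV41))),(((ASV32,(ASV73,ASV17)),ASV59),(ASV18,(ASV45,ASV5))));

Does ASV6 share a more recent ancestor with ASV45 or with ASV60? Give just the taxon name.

ASV60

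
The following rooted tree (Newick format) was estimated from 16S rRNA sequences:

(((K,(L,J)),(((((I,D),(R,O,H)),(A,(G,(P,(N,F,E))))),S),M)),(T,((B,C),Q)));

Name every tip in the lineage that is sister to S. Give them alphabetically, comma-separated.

A, D, E, F, G, H, I, N, O, P, R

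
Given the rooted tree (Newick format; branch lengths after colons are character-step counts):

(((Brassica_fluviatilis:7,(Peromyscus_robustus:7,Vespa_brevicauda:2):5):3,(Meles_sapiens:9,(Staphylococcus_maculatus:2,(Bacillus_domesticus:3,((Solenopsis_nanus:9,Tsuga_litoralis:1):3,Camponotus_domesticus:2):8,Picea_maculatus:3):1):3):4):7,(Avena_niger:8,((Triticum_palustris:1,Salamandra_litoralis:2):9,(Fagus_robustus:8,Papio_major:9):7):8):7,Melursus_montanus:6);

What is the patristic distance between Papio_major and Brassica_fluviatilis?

48

The path runs Papio_major → … → MRCA → … → Brassica_fluviatilis; the MRCA is the root of the tree.
Branch lengths along that path: 9 + 7 + 8 + 7 + 7 + 3 + 7 = 48.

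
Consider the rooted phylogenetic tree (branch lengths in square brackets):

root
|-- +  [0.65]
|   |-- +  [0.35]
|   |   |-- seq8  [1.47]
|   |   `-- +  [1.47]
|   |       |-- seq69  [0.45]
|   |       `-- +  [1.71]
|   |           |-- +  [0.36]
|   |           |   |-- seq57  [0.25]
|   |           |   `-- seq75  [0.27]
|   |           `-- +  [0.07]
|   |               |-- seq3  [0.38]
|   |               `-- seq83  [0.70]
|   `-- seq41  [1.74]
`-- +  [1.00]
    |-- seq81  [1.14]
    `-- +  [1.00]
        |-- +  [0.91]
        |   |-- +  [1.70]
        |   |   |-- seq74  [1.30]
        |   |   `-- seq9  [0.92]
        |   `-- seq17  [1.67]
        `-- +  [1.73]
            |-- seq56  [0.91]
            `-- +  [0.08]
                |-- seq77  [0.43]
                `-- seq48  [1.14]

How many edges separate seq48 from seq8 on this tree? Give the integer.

8

The MRCA of seq48 and seq8 is the root of the tree.
From seq48 up to that node: 5 branches. From seq8 up to the same node: 3 branches. Total: 5 + 3 = 8.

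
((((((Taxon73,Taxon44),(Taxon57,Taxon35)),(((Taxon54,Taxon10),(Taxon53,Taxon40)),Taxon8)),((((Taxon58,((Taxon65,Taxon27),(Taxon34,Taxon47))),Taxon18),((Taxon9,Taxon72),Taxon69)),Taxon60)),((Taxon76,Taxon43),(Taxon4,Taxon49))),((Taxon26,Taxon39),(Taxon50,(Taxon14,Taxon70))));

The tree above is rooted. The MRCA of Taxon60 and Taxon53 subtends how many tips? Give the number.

19

The MRCA of Taxon60 and Taxon53 is the node subtending ((((Taxon73,Taxon44),(Taxon57,Taxon35)),(((Taxon54,Taxon10),(Taxon53,Taxon40)),Taxon8)),((((Taxon58,((Taxon65,Taxon27),(Taxon34,Taxon47))),Taxon18),((Taxon9,Taxon72),Taxon69)),Taxon60)).
That clade contains 19 terminal taxa: Taxon10, Taxon18, Taxon27, Taxon34, Taxon35, Taxon40, Taxon44, Taxon47, Taxon53, Taxon54, Taxon57, Taxon58, Taxon60, Taxon65, Taxon69, Taxon72, Taxon73, Taxon8, Taxon9.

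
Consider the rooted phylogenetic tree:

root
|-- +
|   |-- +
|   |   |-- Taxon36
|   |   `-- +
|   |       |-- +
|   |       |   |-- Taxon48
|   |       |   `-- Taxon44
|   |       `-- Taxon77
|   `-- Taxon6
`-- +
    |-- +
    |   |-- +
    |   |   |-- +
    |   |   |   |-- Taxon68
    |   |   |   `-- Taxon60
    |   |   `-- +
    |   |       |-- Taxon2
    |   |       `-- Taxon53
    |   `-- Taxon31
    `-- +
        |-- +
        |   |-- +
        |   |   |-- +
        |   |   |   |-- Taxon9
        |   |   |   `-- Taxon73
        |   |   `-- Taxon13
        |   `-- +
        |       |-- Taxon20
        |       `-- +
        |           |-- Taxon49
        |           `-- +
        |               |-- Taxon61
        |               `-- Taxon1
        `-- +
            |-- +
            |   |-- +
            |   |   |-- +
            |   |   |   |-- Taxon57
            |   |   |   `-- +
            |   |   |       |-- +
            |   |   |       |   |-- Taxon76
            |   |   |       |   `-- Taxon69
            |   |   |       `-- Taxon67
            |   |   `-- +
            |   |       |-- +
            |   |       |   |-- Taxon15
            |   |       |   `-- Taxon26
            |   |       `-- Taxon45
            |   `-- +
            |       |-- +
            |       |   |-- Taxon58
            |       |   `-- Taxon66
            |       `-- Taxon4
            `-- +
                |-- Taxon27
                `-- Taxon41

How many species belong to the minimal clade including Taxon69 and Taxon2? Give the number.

The MRCA of Taxon69 and Taxon2 is the node subtending ((((Taxon68,Taxon60),(Taxon2,Taxon53)),Taxon31),((((Taxon9,Taxon73),Taxon13),(Taxon20,(Taxon49,(Taxon61,Taxon1)))),((((Taxon57,((Taxon76,Taxon69),Taxon67)),((Taxon15,Taxon26),Taxon45)),((Taxon58,Taxon66),Taxon4)),(Taxon27,Taxon41)))).
That clade contains 24 terminal taxa: Taxon1, Taxon13, Taxon15, Taxon2, Taxon20, Taxon26, Taxon27, Taxon31, Taxon4, Taxon41, Taxon45, Taxon49, Taxon53, Taxon57, Taxon58, Taxon60, Taxon61, Taxon66, Taxon67, Taxon68, Taxon69, Taxon73, Taxon76, Taxon9.

24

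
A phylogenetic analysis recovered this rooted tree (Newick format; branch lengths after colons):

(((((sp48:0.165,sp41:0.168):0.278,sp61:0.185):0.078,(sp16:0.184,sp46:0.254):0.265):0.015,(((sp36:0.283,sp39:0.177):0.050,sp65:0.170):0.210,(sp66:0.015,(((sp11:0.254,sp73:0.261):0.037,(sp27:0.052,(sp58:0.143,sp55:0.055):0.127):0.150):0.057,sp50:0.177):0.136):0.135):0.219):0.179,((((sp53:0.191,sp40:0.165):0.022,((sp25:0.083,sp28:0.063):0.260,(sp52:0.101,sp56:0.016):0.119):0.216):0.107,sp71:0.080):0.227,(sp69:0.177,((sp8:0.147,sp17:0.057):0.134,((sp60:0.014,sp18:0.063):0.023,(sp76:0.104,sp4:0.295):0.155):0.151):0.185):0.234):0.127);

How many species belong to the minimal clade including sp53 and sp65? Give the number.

29

The MRCA of sp53 and sp65 is the root, so the clade is the entire tree.
That clade contains 29 terminal taxa: sp11, sp16, sp17, sp18, sp25, sp27, sp28, sp36, sp39, sp4, sp40, sp41, sp46, sp48, sp50, sp52, sp53, sp55, sp56, sp58, sp60, sp61, sp65, sp66, sp69, sp71, sp73, sp76, sp8.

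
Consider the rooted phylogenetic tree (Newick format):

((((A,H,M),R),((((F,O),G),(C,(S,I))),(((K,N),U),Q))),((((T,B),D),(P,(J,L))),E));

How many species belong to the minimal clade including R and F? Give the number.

14

The MRCA of R and F is the node subtending (((A,H,M),R),((((F,O),G),(C,(S,I))),(((K,N),U),Q))).
That clade contains 14 terminal taxa: A, C, F, G, H, I, K, M, N, O, Q, R, S, U.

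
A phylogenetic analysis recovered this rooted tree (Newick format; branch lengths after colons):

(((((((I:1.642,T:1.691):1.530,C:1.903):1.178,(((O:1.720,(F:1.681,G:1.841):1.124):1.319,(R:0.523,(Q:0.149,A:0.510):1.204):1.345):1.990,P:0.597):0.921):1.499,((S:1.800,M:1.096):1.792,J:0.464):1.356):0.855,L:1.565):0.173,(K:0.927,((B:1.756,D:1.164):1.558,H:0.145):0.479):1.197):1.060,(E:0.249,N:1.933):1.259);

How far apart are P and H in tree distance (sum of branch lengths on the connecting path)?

5.866

The path runs P → … → MRCA → … → H; the MRCA is the node subtending ((((((I,T),C),(((O,(F,G)),(R,(Q,A))),P)),((S,M),J)),L),(K,((B,D),H))).
Branch lengths along that path: 0.597 + 0.921 + 1.499 + 0.855 + 0.173 + 1.197 + 0.479 + 0.145 = 5.866.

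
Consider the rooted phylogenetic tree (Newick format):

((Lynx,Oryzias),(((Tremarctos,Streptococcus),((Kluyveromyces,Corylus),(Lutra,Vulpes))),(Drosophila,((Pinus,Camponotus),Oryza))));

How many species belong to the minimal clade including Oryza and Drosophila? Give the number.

4

The MRCA of Oryza and Drosophila is the node subtending (Drosophila,((Pinus,Camponotus),Oryza)).
That clade contains 4 terminal taxa: Camponotus, Drosophila, Oryza, Pinus.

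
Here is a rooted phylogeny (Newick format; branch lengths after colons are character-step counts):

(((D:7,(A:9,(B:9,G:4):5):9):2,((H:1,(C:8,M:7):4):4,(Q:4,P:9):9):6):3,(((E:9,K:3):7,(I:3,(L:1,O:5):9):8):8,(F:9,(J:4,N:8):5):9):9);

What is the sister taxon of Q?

Q attaches to the tree at the node subtending (Q,P).
The other lineage descending from that same node — the sister group — is the single tip P.

P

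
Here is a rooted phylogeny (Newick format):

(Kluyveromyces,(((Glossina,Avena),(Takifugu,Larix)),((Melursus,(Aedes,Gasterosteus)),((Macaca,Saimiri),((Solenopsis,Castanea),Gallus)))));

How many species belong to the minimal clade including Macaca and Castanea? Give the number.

The MRCA of Macaca and Castanea is the node subtending ((Macaca,Saimiri),((Solenopsis,Castanea),Gallus)).
That clade contains 5 terminal taxa: Castanea, Gallus, Macaca, Saimiri, Solenopsis.

5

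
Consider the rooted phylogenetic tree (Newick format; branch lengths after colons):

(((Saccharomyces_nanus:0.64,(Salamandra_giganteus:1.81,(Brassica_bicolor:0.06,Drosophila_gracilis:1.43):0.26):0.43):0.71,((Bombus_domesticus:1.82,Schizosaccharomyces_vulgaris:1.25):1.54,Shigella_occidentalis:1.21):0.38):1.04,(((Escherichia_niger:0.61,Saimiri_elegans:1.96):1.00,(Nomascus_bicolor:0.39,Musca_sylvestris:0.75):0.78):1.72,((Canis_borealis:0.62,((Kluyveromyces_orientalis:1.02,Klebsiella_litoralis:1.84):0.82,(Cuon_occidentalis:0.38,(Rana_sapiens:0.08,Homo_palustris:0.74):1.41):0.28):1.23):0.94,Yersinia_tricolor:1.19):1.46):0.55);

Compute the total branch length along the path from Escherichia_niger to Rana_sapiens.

8.73

The path runs Escherichia_niger → … → MRCA → … → Rana_sapiens; the MRCA is the node subtending (((Escherichia_niger,Saimiri_elegans),(Nomascus_bicolor,Musca_sylvestris)),((Canis_borealis,((Kluyveromyces_orientalis,Klebsiella_litoralis),(Cuon_occidentalis,(Rana_sapiens,Homo_palustris)))),Yersinia_tricolor)).
Branch lengths along that path: 0.61 + 1.00 + 1.72 + 1.46 + 0.94 + 1.23 + 0.28 + 1.41 + 0.08 = 8.73.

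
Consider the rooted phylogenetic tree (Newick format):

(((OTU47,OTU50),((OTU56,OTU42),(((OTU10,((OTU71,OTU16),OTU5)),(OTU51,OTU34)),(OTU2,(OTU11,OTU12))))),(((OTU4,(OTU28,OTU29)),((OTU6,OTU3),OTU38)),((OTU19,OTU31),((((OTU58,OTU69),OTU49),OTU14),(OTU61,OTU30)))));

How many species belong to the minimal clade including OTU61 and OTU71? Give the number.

27

The MRCA of OTU61 and OTU71 is the root, so the clade is the entire tree.
That clade contains 27 terminal taxa: OTU10, OTU11, OTU12, OTU14, OTU16, OTU19, OTU2, OTU28, OTU29, OTU3, OTU30, OTU31, OTU34, OTU38, OTU4, OTU42, OTU47, OTU49, OTU5, OTU50, OTU51, OTU56, OTU58, OTU6, OTU61, OTU69, OTU71.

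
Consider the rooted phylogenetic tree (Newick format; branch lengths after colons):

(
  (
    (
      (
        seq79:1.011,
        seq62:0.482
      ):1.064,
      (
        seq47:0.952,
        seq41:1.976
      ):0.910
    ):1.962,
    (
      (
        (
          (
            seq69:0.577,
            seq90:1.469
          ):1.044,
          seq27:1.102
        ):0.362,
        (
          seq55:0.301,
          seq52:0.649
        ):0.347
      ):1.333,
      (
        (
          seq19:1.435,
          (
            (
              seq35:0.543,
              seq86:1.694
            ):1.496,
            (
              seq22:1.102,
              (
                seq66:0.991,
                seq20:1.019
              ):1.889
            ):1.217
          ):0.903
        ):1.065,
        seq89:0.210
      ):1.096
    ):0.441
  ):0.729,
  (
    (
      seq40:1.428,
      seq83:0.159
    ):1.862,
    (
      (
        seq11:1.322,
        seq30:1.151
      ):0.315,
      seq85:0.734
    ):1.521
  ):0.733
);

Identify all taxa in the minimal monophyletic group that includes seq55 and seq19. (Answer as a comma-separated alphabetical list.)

Tracing seq55: it sits inside (seq55,seq52).
Tracing seq19: it sits inside (seq19,((seq35,seq86),(seq22,(seq66,seq20)))).
The smallest clade enclosing both is ((((seq69,seq90),seq27),(seq55,seq52)),((seq19,((seq35,seq86),(seq22,(seq66,seq20)))),seq89)); the answer is its 12 terminal taxa in alphabetical order.

seq19, seq20, seq22, seq27, seq35, seq52, seq55, seq66, seq69, seq86, seq89, seq90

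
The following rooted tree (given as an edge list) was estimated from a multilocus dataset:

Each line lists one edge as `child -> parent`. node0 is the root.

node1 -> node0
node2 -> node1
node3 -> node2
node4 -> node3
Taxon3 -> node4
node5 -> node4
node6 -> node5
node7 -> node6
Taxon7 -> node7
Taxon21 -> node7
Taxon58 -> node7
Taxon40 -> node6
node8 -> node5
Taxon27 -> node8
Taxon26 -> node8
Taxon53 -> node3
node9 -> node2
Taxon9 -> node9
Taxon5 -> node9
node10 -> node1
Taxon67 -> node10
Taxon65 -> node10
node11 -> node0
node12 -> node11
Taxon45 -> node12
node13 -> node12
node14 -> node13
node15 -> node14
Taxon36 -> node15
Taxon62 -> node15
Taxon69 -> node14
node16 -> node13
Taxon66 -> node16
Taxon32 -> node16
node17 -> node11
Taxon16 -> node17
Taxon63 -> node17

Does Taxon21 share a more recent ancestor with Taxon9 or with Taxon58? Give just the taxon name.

The MRCA of Taxon21 and Taxon58 subtends (Taxon7,Taxon21,Taxon58) (3 taxa).
The MRCA of Taxon21 and Taxon9 subtends (((Taxon3,(((Taxon7,Taxon21,Taxon58),Taxon40),(Taxon27,Taxon26))),Taxon53),(Taxon9,Taxon5)) (10 taxa).
The first is nested inside the second, so Taxon21 shares a more recent common ancestor with Taxon58.

Taxon58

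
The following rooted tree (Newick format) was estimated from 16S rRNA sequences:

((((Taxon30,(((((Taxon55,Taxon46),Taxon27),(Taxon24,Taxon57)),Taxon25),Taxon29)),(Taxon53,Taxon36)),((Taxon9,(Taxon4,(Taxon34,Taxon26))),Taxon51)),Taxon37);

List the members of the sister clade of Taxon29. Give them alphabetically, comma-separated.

Taxon29 attaches to the tree at the node subtending (((((Taxon55,Taxon46),Taxon27),(Taxon24,Taxon57)),Taxon25),Taxon29).
The other lineage descending from that same node — the sister group — is ((((Taxon55,Taxon46),Taxon27),(Taxon24,Taxon57)),Taxon25); its 6 tips in alphabetical order are the answer.

Taxon24, Taxon25, Taxon27, Taxon46, Taxon55, Taxon57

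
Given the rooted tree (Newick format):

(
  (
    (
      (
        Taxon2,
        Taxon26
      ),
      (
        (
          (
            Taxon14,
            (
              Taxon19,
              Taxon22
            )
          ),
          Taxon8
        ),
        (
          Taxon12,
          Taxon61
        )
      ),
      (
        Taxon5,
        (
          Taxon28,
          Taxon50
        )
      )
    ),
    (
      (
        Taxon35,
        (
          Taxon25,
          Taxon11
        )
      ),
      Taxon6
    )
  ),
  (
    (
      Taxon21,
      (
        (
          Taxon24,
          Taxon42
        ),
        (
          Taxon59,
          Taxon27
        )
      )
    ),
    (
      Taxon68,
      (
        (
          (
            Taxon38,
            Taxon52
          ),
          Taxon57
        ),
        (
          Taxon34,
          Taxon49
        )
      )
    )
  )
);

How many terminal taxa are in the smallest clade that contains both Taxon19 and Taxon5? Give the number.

The MRCA of Taxon19 and Taxon5 is the node subtending ((Taxon2,Taxon26),(((Taxon14,(Taxon19,Taxon22)),Taxon8),(Taxon12,Taxon61)),(Taxon5,(Taxon28,Taxon50))).
That clade contains 11 terminal taxa: Taxon12, Taxon14, Taxon19, Taxon2, Taxon22, Taxon26, Taxon28, Taxon5, Taxon50, Taxon61, Taxon8.

11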